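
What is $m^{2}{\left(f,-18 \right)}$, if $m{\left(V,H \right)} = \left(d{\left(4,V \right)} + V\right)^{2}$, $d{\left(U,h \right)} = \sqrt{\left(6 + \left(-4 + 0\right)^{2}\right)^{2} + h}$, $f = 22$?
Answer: $\left(22 + \sqrt{506}\right)^{4} \approx 3.9194 \cdot 10^{6}$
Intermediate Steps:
$d{\left(U,h \right)} = \sqrt{484 + h}$ ($d{\left(U,h \right)} = \sqrt{\left(6 + \left(-4\right)^{2}\right)^{2} + h} = \sqrt{\left(6 + 16\right)^{2} + h} = \sqrt{22^{2} + h} = \sqrt{484 + h}$)
$m{\left(V,H \right)} = \left(V + \sqrt{484 + V}\right)^{2}$ ($m{\left(V,H \right)} = \left(\sqrt{484 + V} + V\right)^{2} = \left(V + \sqrt{484 + V}\right)^{2}$)
$m^{2}{\left(f,-18 \right)} = \left(\left(22 + \sqrt{484 + 22}\right)^{2}\right)^{2} = \left(\left(22 + \sqrt{506}\right)^{2}\right)^{2} = \left(22 + \sqrt{506}\right)^{4}$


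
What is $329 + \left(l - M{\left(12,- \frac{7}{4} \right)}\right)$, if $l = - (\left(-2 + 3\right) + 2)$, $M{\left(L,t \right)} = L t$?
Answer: $347$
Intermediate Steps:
$l = -3$ ($l = - (1 + 2) = \left(-1\right) 3 = -3$)
$329 + \left(l - M{\left(12,- \frac{7}{4} \right)}\right) = 329 - \left(3 + 12 \left(- \frac{7}{4}\right)\right) = 329 - -18 = 329 + \left(-3 + 21\right) = 329 + 18 = 347$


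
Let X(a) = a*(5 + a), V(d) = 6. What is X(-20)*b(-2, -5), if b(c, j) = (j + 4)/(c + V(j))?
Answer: -75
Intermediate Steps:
b(c, j) = (4 + j)/(6 + c) (b(c, j) = (j + 4)/(c + 6) = (4 + j)/(6 + c))
X(-20)*b(-2, -5) = (-20*(5 - 20))*((4 - 5)/(6 - 2)) = (-20*(-15))*(-1/4) = 300*((¼)*(-1)) = 300*(-¼) = -75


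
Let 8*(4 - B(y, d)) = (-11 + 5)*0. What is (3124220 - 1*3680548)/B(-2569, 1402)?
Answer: -139082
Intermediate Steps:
B(y, d) = 4 (B(y, d) = 4 - (-11 + 5)*0/8 = 4 - (-3)*0/4 = 4 - ⅛*0 = 4 + 0 = 4)
(3124220 - 1*3680548)/B(-2569, 1402) = (3124220 - 1*3680548)/4 = (3124220 - 3680548)*(¼) = -556328*¼ = -139082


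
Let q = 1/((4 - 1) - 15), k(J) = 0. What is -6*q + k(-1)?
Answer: ½ ≈ 0.50000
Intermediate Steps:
q = -1/12 (q = 1/(3 - 15) = 1/(-12) = -1/12 ≈ -0.083333)
-6*q + k(-1) = -6*(-1/12) + 0 = ½ + 0 = ½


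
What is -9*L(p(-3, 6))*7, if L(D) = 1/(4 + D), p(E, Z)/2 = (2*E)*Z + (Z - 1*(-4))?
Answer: 21/16 ≈ 1.3125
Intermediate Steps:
p(E, Z) = 8 + 2*Z + 4*E*Z (p(E, Z) = 2*((2*E)*Z + (Z - 1*(-4))) = 2*(2*E*Z + (Z + 4)) = 2*(2*E*Z + (4 + Z)) = 2*(4 + Z + 2*E*Z) = 8 + 2*Z + 4*E*Z)
-9*L(p(-3, 6))*7 = -9/(4 + (8 + 2*6 + 4*(-3)*6))*7 = -9/(4 + (8 + 12 - 72))*7 = -9/(4 - 52)*7 = -9/(-48)*7 = -9*(-1/48)*7 = (3/16)*7 = 21/16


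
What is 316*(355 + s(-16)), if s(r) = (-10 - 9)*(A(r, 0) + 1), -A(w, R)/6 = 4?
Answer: 250272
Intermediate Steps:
A(w, R) = -24 (A(w, R) = -6*4 = -24)
s(r) = 437 (s(r) = (-10 - 9)*(-24 + 1) = -19*(-23) = 437)
316*(355 + s(-16)) = 316*(355 + 437) = 316*792 = 250272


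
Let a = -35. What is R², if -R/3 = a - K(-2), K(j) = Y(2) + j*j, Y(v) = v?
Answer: 15129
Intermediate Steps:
K(j) = 2 + j² (K(j) = 2 + j*j = 2 + j²)
R = 123 (R = -3*(-35 - (2 + (-2)²)) = -3*(-35 - (2 + 4)) = -3*(-35 - 1*6) = -3*(-35 - 6) = -3*(-41) = 123)
R² = 123² = 15129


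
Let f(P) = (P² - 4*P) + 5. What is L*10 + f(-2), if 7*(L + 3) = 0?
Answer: -13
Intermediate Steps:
L = -3 (L = -3 + (⅐)*0 = -3 + 0 = -3)
f(P) = 5 + P² - 4*P
L*10 + f(-2) = -3*10 + (5 + (-2)² - 4*(-2)) = -30 + (5 + 4 + 8) = -30 + 17 = -13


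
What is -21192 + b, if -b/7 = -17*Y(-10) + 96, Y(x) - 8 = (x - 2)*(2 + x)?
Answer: -9488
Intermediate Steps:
Y(x) = 8 + (-2 + x)*(2 + x) (Y(x) = 8 + (x - 2)*(2 + x) = 8 + (-2 + x)*(2 + x))
b = 11704 (b = -7*(-17*(4 + (-10)**2) + 96) = -7*(-17*(4 + 100) + 96) = -7*(-17*104 + 96) = -7*(-1768 + 96) = -7*(-1672) = 11704)
-21192 + b = -21192 + 11704 = -9488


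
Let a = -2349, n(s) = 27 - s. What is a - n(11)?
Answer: -2365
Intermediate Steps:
a - n(11) = -2349 - (27 - 1*11) = -2349 - (27 - 11) = -2349 - 1*16 = -2349 - 16 = -2365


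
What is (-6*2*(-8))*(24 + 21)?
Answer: 4320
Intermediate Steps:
(-6*2*(-8))*(24 + 21) = -12*(-8)*45 = 96*45 = 4320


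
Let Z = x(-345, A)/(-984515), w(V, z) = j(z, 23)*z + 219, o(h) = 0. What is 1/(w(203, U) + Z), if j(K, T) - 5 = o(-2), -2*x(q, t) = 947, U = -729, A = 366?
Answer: -1969030/6745895833 ≈ -0.00029189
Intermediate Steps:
x(q, t) = -947/2 (x(q, t) = -1/2*947 = -947/2)
j(K, T) = 5 (j(K, T) = 5 + 0 = 5)
w(V, z) = 219 + 5*z (w(V, z) = 5*z + 219 = 219 + 5*z)
Z = 947/1969030 (Z = -947/2/(-984515) = -947/2*(-1/984515) = 947/1969030 ≈ 0.00048095)
1/(w(203, U) + Z) = 1/((219 + 5*(-729)) + 947/1969030) = 1/((219 - 3645) + 947/1969030) = 1/(-3426 + 947/1969030) = 1/(-6745895833/1969030) = -1969030/6745895833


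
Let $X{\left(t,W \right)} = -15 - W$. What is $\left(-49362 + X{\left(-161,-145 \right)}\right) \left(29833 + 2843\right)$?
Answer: $-1608704832$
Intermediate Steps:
$\left(-49362 + X{\left(-161,-145 \right)}\right) \left(29833 + 2843\right) = \left(-49362 - -130\right) \left(29833 + 2843\right) = \left(-49362 + \left(-15 + 145\right)\right) 32676 = \left(-49362 + 130\right) 32676 = \left(-49232\right) 32676 = -1608704832$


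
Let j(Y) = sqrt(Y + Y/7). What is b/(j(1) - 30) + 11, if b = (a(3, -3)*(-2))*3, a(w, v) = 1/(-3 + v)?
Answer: 34501/3146 - sqrt(14)/3146 ≈ 10.965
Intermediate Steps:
j(Y) = 2*sqrt(14)*sqrt(Y)/7 (j(Y) = sqrt(Y + Y*(1/7)) = sqrt(Y + Y/7) = sqrt(8*Y/7) = 2*sqrt(14)*sqrt(Y)/7)
b = 1 (b = (-2/(-3 - 3))*3 = (-2/(-6))*3 = -1/6*(-2)*3 = (1/3)*3 = 1)
b/(j(1) - 30) + 11 = 1/(2*sqrt(14)*sqrt(1)/7 - 30) + 11 = 1/((2/7)*sqrt(14)*1 - 30) + 11 = 1/(2*sqrt(14)/7 - 30) + 11 = 1/(-30 + 2*sqrt(14)/7) + 11 = 11 + 1/(-30 + 2*sqrt(14)/7)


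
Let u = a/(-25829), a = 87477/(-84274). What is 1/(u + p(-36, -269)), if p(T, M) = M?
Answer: -2176713146/585535748797 ≈ -0.0037175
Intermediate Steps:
a = -87477/84274 (a = 87477*(-1/84274) = -87477/84274 ≈ -1.0380)
u = 87477/2176713146 (u = -87477/84274/(-25829) = -87477/84274*(-1/25829) = 87477/2176713146 ≈ 4.0188e-5)
1/(u + p(-36, -269)) = 1/(87477/2176713146 - 269) = 1/(-585535748797/2176713146) = -2176713146/585535748797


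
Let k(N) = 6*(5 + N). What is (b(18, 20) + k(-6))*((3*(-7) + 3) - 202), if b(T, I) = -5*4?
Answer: 5720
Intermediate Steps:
b(T, I) = -20
k(N) = 30 + 6*N
(b(18, 20) + k(-6))*((3*(-7) + 3) - 202) = (-20 + (30 + 6*(-6)))*((3*(-7) + 3) - 202) = (-20 + (30 - 36))*((-21 + 3) - 202) = (-20 - 6)*(-18 - 202) = -26*(-220) = 5720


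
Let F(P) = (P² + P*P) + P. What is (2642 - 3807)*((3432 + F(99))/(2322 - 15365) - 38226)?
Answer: 580874651415/13043 ≈ 4.4535e+7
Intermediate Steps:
F(P) = P + 2*P² (F(P) = (P² + P²) + P = 2*P² + P = P + 2*P²)
(2642 - 3807)*((3432 + F(99))/(2322 - 15365) - 38226) = (2642 - 3807)*((3432 + 99*(1 + 2*99))/(2322 - 15365) - 38226) = -1165*((3432 + 99*(1 + 198))/(-13043) - 38226) = -1165*((3432 + 99*199)*(-1/13043) - 38226) = -1165*((3432 + 19701)*(-1/13043) - 38226) = -1165*(23133*(-1/13043) - 38226) = -1165*(-23133/13043 - 38226) = -1165*(-498604851/13043) = 580874651415/13043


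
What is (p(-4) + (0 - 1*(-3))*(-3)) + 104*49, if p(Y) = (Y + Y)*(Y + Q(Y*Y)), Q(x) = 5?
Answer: 5079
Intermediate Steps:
p(Y) = 2*Y*(5 + Y) (p(Y) = (Y + Y)*(Y + 5) = (2*Y)*(5 + Y) = 2*Y*(5 + Y))
(p(-4) + (0 - 1*(-3))*(-3)) + 104*49 = (2*(-4)*(5 - 4) + (0 - 1*(-3))*(-3)) + 104*49 = (2*(-4)*1 + (0 + 3)*(-3)) + 5096 = (-8 + 3*(-3)) + 5096 = (-8 - 9) + 5096 = -17 + 5096 = 5079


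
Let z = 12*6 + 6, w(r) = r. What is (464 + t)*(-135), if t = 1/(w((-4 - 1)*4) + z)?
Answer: -3633255/58 ≈ -62642.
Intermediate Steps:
z = 78 (z = 72 + 6 = 78)
t = 1/58 (t = 1/((-4 - 1)*4 + 78) = 1/(-5*4 + 78) = 1/(-20 + 78) = 1/58 ≈ 0.017241)
(464 + t)*(-135) = (464 + 1/58)*(-135) = (26913/58)*(-135) = -3633255/58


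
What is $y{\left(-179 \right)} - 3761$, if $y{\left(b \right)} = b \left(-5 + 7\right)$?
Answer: $-4119$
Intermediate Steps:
$y{\left(b \right)} = 2 b$ ($y{\left(b \right)} = b 2 = 2 b$)
$y{\left(-179 \right)} - 3761 = 2 \left(-179\right) - 3761 = -358 - 3761 = -4119$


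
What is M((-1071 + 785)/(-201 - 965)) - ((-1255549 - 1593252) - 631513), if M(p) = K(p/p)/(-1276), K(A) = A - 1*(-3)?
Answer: 1110220165/319 ≈ 3.4803e+6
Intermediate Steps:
K(A) = 3 + A (K(A) = A + 3 = 3 + A)
M(p) = -1/319 (M(p) = (3 + p/p)/(-1276) = (3 + 1)*(-1/1276) = 4*(-1/1276) = -1/319)
M((-1071 + 785)/(-201 - 965)) - ((-1255549 - 1593252) - 631513) = -1/319 - ((-1255549 - 1593252) - 631513) = -1/319 - (-2848801 - 631513) = -1/319 - 1*(-3480314) = -1/319 + 3480314 = 1110220165/319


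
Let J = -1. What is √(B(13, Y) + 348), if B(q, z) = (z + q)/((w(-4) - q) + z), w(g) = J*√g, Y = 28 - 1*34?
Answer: √(46313755 + 5110*I)/365 ≈ 18.645 + 0.0010286*I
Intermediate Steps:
Y = -6 (Y = 28 - 34 = -6)
w(g) = -√g
B(q, z) = (q + z)/(z - q - 2*I) (B(q, z) = (z + q)/((-√(-4) - q) + z) = (q + z)/((-2*I - q) + z) = (q + z)/((-q - 2*I) + z) = (q + z)/(z - q - 2*I))
√(B(13, Y) + 348) = √((13 - 6)/(-6 - 1*13 - 2*I) + 348) = √(7/(-6 - 13 - 2*I) + 348) = √(7/(-19 - 2*I) + 348) = √(((-19 + 2*I)/365)*7 + 348) = √(7*(-19 + 2*I)/365 + 348) = √(348 + 7*(-19 + 2*I)/365)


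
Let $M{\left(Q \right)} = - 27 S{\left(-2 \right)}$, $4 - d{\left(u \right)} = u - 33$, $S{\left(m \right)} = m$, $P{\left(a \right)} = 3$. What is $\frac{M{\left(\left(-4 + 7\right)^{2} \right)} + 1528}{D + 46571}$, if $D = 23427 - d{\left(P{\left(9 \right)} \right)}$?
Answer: $\frac{791}{34982} \approx 0.022612$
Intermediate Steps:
$d{\left(u \right)} = 37 - u$ ($d{\left(u \right)} = 4 - \left(u - 33\right) = 4 - \left(-33 + u\right) = 37 - u$)
$D = 23393$ ($D = 23427 - \left(37 - 3\right) = 23427 - 34 = 23393$)
$M{\left(Q \right)} = 54$ ($M{\left(Q \right)} = \left(-27\right) \left(-2\right) = 54$)
$\frac{M{\left(\left(-4 + 7\right)^{2} \right)} + 1528}{D + 46571} = \frac{54 + 1528}{23393 + 46571} = \frac{1582}{69964} = 1582 \cdot \frac{1}{69964} = \frac{791}{34982}$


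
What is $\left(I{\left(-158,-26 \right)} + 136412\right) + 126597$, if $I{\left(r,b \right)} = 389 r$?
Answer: $201547$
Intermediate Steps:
$\left(I{\left(-158,-26 \right)} + 136412\right) + 126597 = \left(389 \left(-158\right) + 136412\right) + 126597 = \left(-61462 + 136412\right) + 126597 = 74950 + 126597 = 201547$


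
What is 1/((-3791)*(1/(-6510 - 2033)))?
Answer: 8543/3791 ≈ 2.2535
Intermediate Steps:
1/((-3791)*(1/(-6510 - 2033))) = -1/(3791*(1/(-8543))) = -1/(3791*(-1/8543)) = -1/3791*(-8543) = 8543/3791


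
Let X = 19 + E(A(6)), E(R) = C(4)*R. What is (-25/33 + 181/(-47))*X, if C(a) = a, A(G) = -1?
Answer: -35740/517 ≈ -69.130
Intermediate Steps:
E(R) = 4*R
X = 15 (X = 19 + 4*(-1) = 19 - 4 = 15)
(-25/33 + 181/(-47))*X = (-25/33 + 181/(-47))*15 = (-25*1/33 + 181*(-1/47))*15 = (-25/33 - 181/47)*15 = -7148/1551*15 = -35740/517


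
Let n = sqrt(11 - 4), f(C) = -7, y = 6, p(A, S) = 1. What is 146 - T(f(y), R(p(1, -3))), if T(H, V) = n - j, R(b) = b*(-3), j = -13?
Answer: 133 - sqrt(7) ≈ 130.35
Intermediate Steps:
n = sqrt(7) ≈ 2.6458
R(b) = -3*b
T(H, V) = 13 + sqrt(7) (T(H, V) = sqrt(7) - 1*(-13) = sqrt(7) + 13 = 13 + sqrt(7))
146 - T(f(y), R(p(1, -3))) = 146 - (13 + sqrt(7)) = 146 + (-13 - sqrt(7)) = 133 - sqrt(7)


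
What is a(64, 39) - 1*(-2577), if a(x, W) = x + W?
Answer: 2680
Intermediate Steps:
a(x, W) = W + x
a(64, 39) - 1*(-2577) = (39 + 64) - 1*(-2577) = 103 + 2577 = 2680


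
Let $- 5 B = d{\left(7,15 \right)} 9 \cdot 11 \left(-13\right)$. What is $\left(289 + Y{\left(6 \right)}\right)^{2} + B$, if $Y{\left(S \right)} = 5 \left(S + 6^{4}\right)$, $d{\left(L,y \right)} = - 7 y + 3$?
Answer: $\frac{231000731}{5} \approx 4.62 \cdot 10^{7}$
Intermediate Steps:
$d{\left(L,y \right)} = 3 - 7 y$
$Y{\left(S \right)} = 6480 + 5 S$ ($Y{\left(S \right)} = 5 \left(S + 1296\right) = 5 \left(1296 + S\right) = 6480 + 5 S$)
$B = - \frac{131274}{5}$ ($B = - \frac{\left(3 - 105\right) 9 \cdot 11 \left(-13\right)}{5} = - \frac{\left(3 - 105\right) 99 \left(-13\right)}{5} = - \frac{\left(-102\right) \left(-1287\right)}{5} = \left(- \frac{1}{5}\right) 131274 = - \frac{131274}{5} \approx -26255.0$)
$\left(289 + Y{\left(6 \right)}\right)^{2} + B = \left(289 + \left(6480 + 5 \cdot 6\right)\right)^{2} - \frac{131274}{5} = \left(289 + \left(6480 + 30\right)\right)^{2} - \frac{131274}{5} = \left(289 + 6510\right)^{2} - \frac{131274}{5} = 6799^{2} - \frac{131274}{5} = 46226401 - \frac{131274}{5} = \frac{231000731}{5}$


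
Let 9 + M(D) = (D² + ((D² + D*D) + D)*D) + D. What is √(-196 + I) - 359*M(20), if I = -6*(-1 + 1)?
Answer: -6035149 + 14*I ≈ -6.0352e+6 + 14.0*I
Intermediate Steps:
M(D) = -9 + D + D² + D*(D + 2*D²) (M(D) = -9 + ((D² + ((D² + D*D) + D)*D) + D) = -9 + ((D² + ((D² + D²) + D)*D) + D) = -9 + ((D² + (2*D² + D)*D) + D) = -9 + ((D² + (D + 2*D²)*D) + D) = -9 + ((D² + D*(D + 2*D²)) + D) = -9 + (D + D² + D*(D + 2*D²)) = -9 + D + D² + D*(D + 2*D²))
I = 0 (I = -6*0 = 0)
√(-196 + I) - 359*M(20) = √(-196 + 0) - 359*(-9 + 20 + 2*20² + 2*20³) = √(-196) - 359*(-9 + 20 + 2*400 + 2*8000) = 14*I - 359*(-9 + 20 + 800 + 16000) = 14*I - 359*16811 = 14*I - 6035149 = -6035149 + 14*I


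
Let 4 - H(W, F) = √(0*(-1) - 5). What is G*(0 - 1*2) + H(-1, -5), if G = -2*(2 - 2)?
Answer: 4 - I*√5 ≈ 4.0 - 2.2361*I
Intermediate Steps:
H(W, F) = 4 - I*√5 (H(W, F) = 4 - √(0*(-1) - 5) = 4 - √(0 - 5) = 4 - √(-5) = 4 - I*√5)
G = 0 (G = -2*0 = 0)
G*(0 - 1*2) + H(-1, -5) = 0*(0 - 1*2) + (4 - I*√5) = 0*(0 - 2) + (4 - I*√5) = 0*(-2) + (4 - I*√5) = 0 + (4 - I*√5) = 4 - I*√5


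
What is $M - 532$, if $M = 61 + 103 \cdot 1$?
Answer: $-368$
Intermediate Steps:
$M = 164$ ($M = 61 + 103 = 164$)
$M - 532 = 164 - 532 = -368$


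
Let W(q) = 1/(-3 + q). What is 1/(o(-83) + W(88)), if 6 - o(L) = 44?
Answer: -85/3229 ≈ -0.026324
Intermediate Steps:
o(L) = -38 (o(L) = 6 - 1*44 = 6 - 44 = -38)
1/(o(-83) + W(88)) = 1/(-38 + 1/(-3 + 88)) = 1/(-38 + 1/85) = 1/(-3229/85) = -85/3229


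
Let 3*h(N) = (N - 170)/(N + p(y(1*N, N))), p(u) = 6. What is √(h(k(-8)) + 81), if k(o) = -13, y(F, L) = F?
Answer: 2*√1099/7 ≈ 9.4718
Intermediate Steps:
h(N) = (-170 + N)/(3*(6 + N)) (h(N) = ((N - 170)/(N + 6))/3 = ((-170 + N)/(6 + N))/3 = (-170 + N)/(3*(6 + N)))
√(h(k(-8)) + 81) = √((-170 - 13)/(3*(6 - 13)) + 81) = √((⅓)*(-183)/(-7) + 81) = √((⅓)*(-⅐)*(-183) + 81) = √(61/7 + 81) = √(628/7) = 2*√1099/7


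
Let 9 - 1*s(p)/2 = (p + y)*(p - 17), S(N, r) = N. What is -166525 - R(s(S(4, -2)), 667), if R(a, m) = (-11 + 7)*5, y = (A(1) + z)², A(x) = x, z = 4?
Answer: -166505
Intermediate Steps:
y = 25 (y = (1 + 4)² = 5² = 25)
s(p) = 18 - 2*(-17 + p)*(25 + p) (s(p) = 18 - 2*(p + 25)*(p - 17) = 18 - 2*(25 + p)*(-17 + p) = 18 - 2*(-17 + p)*(25 + p))
R(a, m) = -20 (R(a, m) = -4*5 = -20)
-166525 - R(s(S(4, -2)), 667) = -166525 - 1*(-20) = -166525 + 20 = -166505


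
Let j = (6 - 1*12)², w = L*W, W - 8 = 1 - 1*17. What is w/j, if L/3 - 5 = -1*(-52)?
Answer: -38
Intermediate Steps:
W = -8 (W = 8 + (1 - 1*17) = 8 + (1 - 17) = 8 - 16 = -8)
L = 171 (L = 15 + 3*(-1*(-52)) = 15 + 3*52 = 15 + 156 = 171)
w = -1368 (w = 171*(-8) = -1368)
j = 36 (j = (6 - 12)² = (-6)² = 36)
w/j = -1368/36 = -1368*1/36 = -38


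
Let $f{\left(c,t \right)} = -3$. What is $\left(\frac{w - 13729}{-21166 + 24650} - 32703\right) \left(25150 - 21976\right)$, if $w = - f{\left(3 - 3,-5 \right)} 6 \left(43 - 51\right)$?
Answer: $- \frac{180840435375}{1742} \approx -1.0381 \cdot 10^{8}$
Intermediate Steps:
$w = -144$ ($w = \left(-1\right) \left(-3\right) 6 \left(43 - 51\right) = 3 \cdot 6 \left(-8\right) = 18 \left(-8\right) = -144$)
$\left(\frac{w - 13729}{-21166 + 24650} - 32703\right) \left(25150 - 21976\right) = \left(\frac{-144 - 13729}{-21166 + 24650} - 32703\right) \left(25150 - 21976\right) = \left(- \frac{13873}{3484} - 32703\right) 3174 = \left(- \frac{113951125}{3484}\right) 3174 = - \frac{180840435375}{1742}$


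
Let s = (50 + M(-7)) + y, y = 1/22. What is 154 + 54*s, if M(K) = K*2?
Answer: 23105/11 ≈ 2100.5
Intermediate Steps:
M(K) = 2*K
y = 1/22 ≈ 0.045455
s = 793/22 (s = (50 + 2*(-7)) + 1/22 = (50 - 14) + 1/22 = 36 + 1/22 = 793/22 ≈ 36.045)
154 + 54*s = 154 + 54*(793/22) = 154 + 21411/11 = 23105/11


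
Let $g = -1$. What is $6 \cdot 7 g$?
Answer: $-42$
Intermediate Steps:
$6 \cdot 7 g = 6 \cdot 7 \left(-1\right) = 42 \left(-1\right) = -42$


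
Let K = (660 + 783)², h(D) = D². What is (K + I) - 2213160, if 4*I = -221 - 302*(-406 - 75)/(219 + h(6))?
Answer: -133440313/1020 ≈ -1.3082e+5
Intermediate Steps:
K = 2082249 (K = 1443² = 2082249)
I = 88907/1020 (I = (-221 - 302*(-406 - 75)/(219 + 6²))/4 = (-221 - (-145262)/(219 + 36))/4 = (-221 - (-145262)/255)/4 = (-221 - 302*(-481/255))/4 = (-221 + 145262/255)/4 = (¼)*(88907/255) = 88907/1020 ≈ 87.164)
(K + I) - 2213160 = (2082249 + 88907/1020) - 2213160 = 2123982887/1020 - 2213160 = -133440313/1020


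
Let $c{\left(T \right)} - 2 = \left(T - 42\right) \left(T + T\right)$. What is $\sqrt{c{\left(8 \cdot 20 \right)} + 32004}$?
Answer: $\sqrt{69766} \approx 264.13$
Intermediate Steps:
$c{\left(T \right)} = 2 + 2 T \left(-42 + T\right)$ ($c{\left(T \right)} = 2 + \left(T - 42\right) \left(T + T\right) = 2 + \left(-42 + T\right) 2 T = 2 + 2 T \left(-42 + T\right)$)
$\sqrt{c{\left(8 \cdot 20 \right)} + 32004} = \sqrt{\left(2 - 84 \cdot 8 \cdot 20 + 2 \left(8 \cdot 20\right)^{2}\right) + 32004} = \sqrt{\left(2 - 13440 + 2 \cdot 160^{2}\right) + 32004} = \sqrt{\left(2 - 13440 + 2 \cdot 25600\right) + 32004} = \sqrt{\left(2 - 13440 + 51200\right) + 32004} = \sqrt{37762 + 32004} = \sqrt{69766}$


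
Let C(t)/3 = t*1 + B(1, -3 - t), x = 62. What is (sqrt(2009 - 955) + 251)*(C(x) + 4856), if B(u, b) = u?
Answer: 1266295 + 5045*sqrt(1054) ≈ 1.4301e+6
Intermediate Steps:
C(t) = 3 + 3*t (C(t) = 3*(t*1 + 1) = 3*(t + 1) = 3*(1 + t) = 3 + 3*t)
(sqrt(2009 - 955) + 251)*(C(x) + 4856) = (sqrt(2009 - 955) + 251)*((3 + 3*62) + 4856) = (sqrt(1054) + 251)*((3 + 186) + 4856) = (251 + sqrt(1054))*(189 + 4856) = (251 + sqrt(1054))*5045 = 1266295 + 5045*sqrt(1054)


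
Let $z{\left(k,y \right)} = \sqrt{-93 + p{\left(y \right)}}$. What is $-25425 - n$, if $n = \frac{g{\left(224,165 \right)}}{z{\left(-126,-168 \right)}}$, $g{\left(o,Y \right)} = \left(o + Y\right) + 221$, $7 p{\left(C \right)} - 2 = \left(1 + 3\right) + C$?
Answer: $-25425 + \frac{610 i \sqrt{5691}}{813} \approx -25425.0 + 56.602 i$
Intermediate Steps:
$p{\left(C \right)} = \frac{6}{7} + \frac{C}{7}$ ($p{\left(C \right)} = \frac{2}{7} + \frac{\left(1 + 3\right) + C}{7} = \frac{2}{7} + \frac{4 + C}{7} = \frac{2}{7} + \left(\frac{4}{7} + \frac{C}{7}\right) = \frac{6}{7} + \frac{C}{7}$)
$g{\left(o,Y \right)} = 221 + Y + o$ ($g{\left(o,Y \right)} = \left(Y + o\right) + 221 = 221 + Y + o$)
$z{\left(k,y \right)} = \sqrt{- \frac{645}{7} + \frac{y}{7}}$ ($z{\left(k,y \right)} = \sqrt{-93 + \left(\frac{6}{7} + \frac{y}{7}\right)} = \sqrt{- \frac{645}{7} + \frac{y}{7}}$)
$n = - \frac{610 i \sqrt{5691}}{813}$ ($n = \frac{221 + 165 + 224}{\frac{1}{7} \sqrt{-4515 + 7 \left(-168\right)}} = \frac{610}{\frac{1}{7} \sqrt{-4515 - 1176}} = \frac{610}{\frac{1}{7} \sqrt{-5691}} = \frac{610}{\frac{1}{7} i \sqrt{5691}} = 610 \left(- \frac{i \sqrt{5691}}{813}\right) = - \frac{610 i \sqrt{5691}}{813} \approx - 56.602 i$)
$-25425 - n = -25425 - - \frac{610 i \sqrt{5691}}{813} = -25425 + \frac{610 i \sqrt{5691}}{813}$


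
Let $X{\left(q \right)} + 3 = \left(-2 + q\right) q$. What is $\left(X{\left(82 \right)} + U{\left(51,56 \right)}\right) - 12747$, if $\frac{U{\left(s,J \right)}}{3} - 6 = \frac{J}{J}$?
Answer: $-6169$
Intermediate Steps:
$U{\left(s,J \right)} = 21$ ($U{\left(s,J \right)} = 18 + 3 \frac{J}{J} = 18 + 3 \cdot 1 = 18 + 3 = 21$)
$X{\left(q \right)} = -3 + q \left(-2 + q\right)$ ($X{\left(q \right)} = -3 + \left(-2 + q\right) q = -3 + q \left(-2 + q\right)$)
$\left(X{\left(82 \right)} + U{\left(51,56 \right)}\right) - 12747 = \left(\left(-3 + 82^{2} - 164\right) + 21\right) - 12747 = \left(\left(-3 + 6724 - 164\right) + 21\right) - 12747 = \left(6557 + 21\right) - 12747 = 6578 - 12747 = -6169$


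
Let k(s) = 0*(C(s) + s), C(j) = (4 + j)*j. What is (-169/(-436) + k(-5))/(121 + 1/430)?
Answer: 36335/11342758 ≈ 0.0032034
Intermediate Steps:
C(j) = j*(4 + j)
k(s) = 0 (k(s) = 0*(s*(4 + s) + s) = 0*(s + s*(4 + s)) = 0)
(-169/(-436) + k(-5))/(121 + 1/430) = (-169/(-436) + 0)/(121 + 1/430) = (-169*(-1/436) + 0)/(121 + 1/430) = (169/436 + 0)/(52031/430) = (169/436)*(430/52031) = 36335/11342758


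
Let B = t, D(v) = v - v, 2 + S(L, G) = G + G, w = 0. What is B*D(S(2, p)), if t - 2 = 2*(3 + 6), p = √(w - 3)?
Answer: 0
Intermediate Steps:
p = I*√3 (p = √(0 - 3) = √(-3) = I*√3 ≈ 1.732*I)
S(L, G) = -2 + 2*G (S(L, G) = -2 + (G + G) = -2 + 2*G)
D(v) = 0
t = 20 (t = 2 + 2*(3 + 6) = 2 + 2*9 = 2 + 18 = 20)
B = 20
B*D(S(2, p)) = 20*0 = 0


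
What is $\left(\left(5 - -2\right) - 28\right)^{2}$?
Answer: $441$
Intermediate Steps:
$\left(\left(5 - -2\right) - 28\right)^{2} = \left(\left(5 + 2\right) - 28\right)^{2} = \left(7 - 28\right)^{2} = \left(-21\right)^{2} = 441$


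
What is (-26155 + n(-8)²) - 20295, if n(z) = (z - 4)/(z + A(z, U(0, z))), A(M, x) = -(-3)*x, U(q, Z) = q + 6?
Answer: -1161214/25 ≈ -46449.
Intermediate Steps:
U(q, Z) = 6 + q
A(M, x) = 3*x
n(z) = (-4 + z)/(18 + z) (n(z) = (z - 4)/(z + 3*(6 + 0)) = (-4 + z)/(z + 3*6) = (-4 + z)/(z + 18) = (-4 + z)/(18 + z))
(-26155 + n(-8)²) - 20295 = (-26155 + ((-4 - 8)/(18 - 8))²) - 20295 = (-26155 + (-12/10)²) - 20295 = (-26155 + ((⅒)*(-12))²) - 20295 = (-26155 + (-6/5)²) - 20295 = (-26155 + 36/25) - 20295 = -653839/25 - 20295 = -1161214/25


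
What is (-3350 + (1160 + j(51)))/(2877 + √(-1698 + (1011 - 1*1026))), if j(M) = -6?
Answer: -1052982/1379807 + 366*I*√1713/1379807 ≈ -0.76314 + 0.010978*I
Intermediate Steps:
(-3350 + (1160 + j(51)))/(2877 + √(-1698 + (1011 - 1*1026))) = (-3350 + (1160 - 6))/(2877 + √(-1698 + (1011 - 1*1026))) = (-3350 + 1154)/(2877 + √(-1698 + (1011 - 1026))) = -2196/(2877 + √(-1698 - 15)) = -2196/(2877 + √(-1713)) = -2196/(2877 + I*√1713)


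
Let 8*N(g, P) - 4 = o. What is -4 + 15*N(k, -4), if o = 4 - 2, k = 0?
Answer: 29/4 ≈ 7.2500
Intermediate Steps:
o = 2
N(g, P) = ¾ (N(g, P) = ½ + (⅛)*2 = ½ + ¼ = ¾)
-4 + 15*N(k, -4) = -4 + 15*(¾) = -4 + 45/4 = 29/4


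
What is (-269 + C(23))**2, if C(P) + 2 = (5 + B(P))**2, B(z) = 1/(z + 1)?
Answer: 20009517025/331776 ≈ 60310.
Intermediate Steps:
B(z) = 1/(1 + z)
C(P) = -2 + (5 + 1/(1 + P))**2
(-269 + C(23))**2 = (-269 + (-2 + (6 + 5*23)**2/(1 + 23)**2))**2 = (-269 + (-2 + (6 + 115)**2/24**2))**2 = (-269 + (-2 + (1/576)*121**2))**2 = (-269 + (-2 + (1/576)*14641))**2 = (-269 + (-2 + 14641/576))**2 = (-269 + 13489/576)**2 = (-141455/576)**2 = 20009517025/331776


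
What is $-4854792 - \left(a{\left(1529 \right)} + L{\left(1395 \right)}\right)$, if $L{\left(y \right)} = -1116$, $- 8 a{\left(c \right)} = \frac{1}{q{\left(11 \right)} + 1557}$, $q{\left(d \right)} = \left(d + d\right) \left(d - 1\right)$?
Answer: $- \frac{68999858015}{14216} \approx -4.8537 \cdot 10^{6}$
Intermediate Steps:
$q{\left(d \right)} = 2 d \left(-1 + d\right)$
$a{\left(c \right)} = - \frac{1}{14216}$ ($a{\left(c \right)} = - \frac{1}{8 \left(2 \cdot 11 \left(-1 + 11\right) + 1557\right)} = - \frac{1}{8 \left(2 \cdot 11 \cdot 10 + 1557\right)} = - \frac{1}{8 \left(220 + 1557\right)} = - \frac{1}{8 \cdot 1777} = \left(- \frac{1}{8}\right) \frac{1}{1777} = - \frac{1}{14216}$)
$-4854792 - \left(a{\left(1529 \right)} + L{\left(1395 \right)}\right) = -4854792 - \left(- \frac{1}{14216} - 1116\right) = -4854792 - - \frac{15865057}{14216} = -4854792 + \frac{15865057}{14216} = - \frac{68999858015}{14216}$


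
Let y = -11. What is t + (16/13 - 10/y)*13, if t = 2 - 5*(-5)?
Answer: 603/11 ≈ 54.818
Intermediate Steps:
t = 27 (t = 2 + 25 = 27)
t + (16/13 - 10/y)*13 = 27 + (16/13 - 10/(-11))*13 = 27 + (16*(1/13) - 10*(-1/11))*13 = 27 + (16/13 + 10/11)*13 = 27 + (306/143)*13 = 27 + 306/11 = 603/11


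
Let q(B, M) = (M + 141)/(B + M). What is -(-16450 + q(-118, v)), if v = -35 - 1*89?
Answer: 3980917/242 ≈ 16450.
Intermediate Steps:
v = -124 (v = -35 - 89 = -124)
q(B, M) = (141 + M)/(B + M)
-(-16450 + q(-118, v)) = -(-16450 + (141 - 124)/(-118 - 124)) = -(-16450 + 17/(-242)) = -(-16450 - 1/242*17) = -(-16450 - 17/242) = -1*(-3980917/242) = 3980917/242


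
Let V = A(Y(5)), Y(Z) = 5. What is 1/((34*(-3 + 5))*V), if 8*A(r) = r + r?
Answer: 1/85 ≈ 0.011765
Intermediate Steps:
A(r) = r/4 (A(r) = (r + r)/8 = (2*r)/8 = r/4)
V = 5/4 (V = (¼)*5 = 5/4 ≈ 1.2500)
1/((34*(-3 + 5))*V) = 1/((34*(-3 + 5))*(5/4)) = 1/((34*2)*(5/4)) = 1/(68*(5/4)) = 1/85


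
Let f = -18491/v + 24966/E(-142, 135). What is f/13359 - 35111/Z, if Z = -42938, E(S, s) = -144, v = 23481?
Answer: 43352468755301/53875627483608 ≈ 0.80468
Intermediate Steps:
f = -32716075/187848 (f = -18491/23481 + 24966/(-144) = -18491*1/23481 + 24966*(-1/144) = -18491/23481 - 1387/8 = -32716075/187848 ≈ -174.16)
f/13359 - 35111/Z = -32716075/187848/13359 - 35111/(-42938) = -32716075/187848*1/13359 - 35111*(-1/42938) = -32716075/2509461432 + 35111/42938 = 43352468755301/53875627483608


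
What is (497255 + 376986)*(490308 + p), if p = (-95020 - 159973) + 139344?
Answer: 327542258819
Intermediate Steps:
p = -115649 (p = -254993 + 139344 = -115649)
(497255 + 376986)*(490308 + p) = (497255 + 376986)*(490308 - 115649) = 874241*374659 = 327542258819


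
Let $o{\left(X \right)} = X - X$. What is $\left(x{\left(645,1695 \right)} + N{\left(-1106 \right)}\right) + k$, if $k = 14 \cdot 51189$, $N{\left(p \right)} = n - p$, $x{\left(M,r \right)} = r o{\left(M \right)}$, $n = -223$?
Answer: $717529$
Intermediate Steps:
$o{\left(X \right)} = 0$
$x{\left(M,r \right)} = 0$ ($x{\left(M,r \right)} = r 0 = 0$)
$N{\left(p \right)} = -223 - p$
$k = 716646$
$\left(x{\left(645,1695 \right)} + N{\left(-1106 \right)}\right) + k = \left(0 - -883\right) + 716646 = \left(0 + \left(-223 + 1106\right)\right) + 716646 = \left(0 + 883\right) + 716646 = 883 + 716646 = 717529$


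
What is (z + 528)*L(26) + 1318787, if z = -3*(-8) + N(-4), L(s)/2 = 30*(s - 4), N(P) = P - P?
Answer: 2047427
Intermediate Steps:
N(P) = 0
L(s) = -240 + 60*s (L(s) = 2*(30*(s - 4)) = 2*(30*(-4 + s)) = 2*(-120 + 30*s) = -240 + 60*s)
z = 24 (z = -3*(-8) + 0 = 24 + 0 = 24)
(z + 528)*L(26) + 1318787 = (24 + 528)*(-240 + 60*26) + 1318787 = 552*(-240 + 1560) + 1318787 = 552*1320 + 1318787 = 728640 + 1318787 = 2047427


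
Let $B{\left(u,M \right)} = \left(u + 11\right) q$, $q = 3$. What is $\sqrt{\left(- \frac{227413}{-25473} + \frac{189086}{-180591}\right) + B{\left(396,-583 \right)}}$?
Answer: $\frac{2 \sqrt{80263309706495188406}}{511132727} \approx 35.055$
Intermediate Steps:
$B{\left(u,M \right)} = 33 + 3 u$ ($B{\left(u,M \right)} = \left(u + 11\right) 3 = \left(11 + u\right) 3 = 33 + 3 u$)
$\sqrt{\left(- \frac{227413}{-25473} + \frac{189086}{-180591}\right) + B{\left(396,-583 \right)}} = \sqrt{\left(- \frac{227413}{-25473} + \frac{189086}{-180591}\right) + \left(33 + 3 \cdot 396\right)} = \sqrt{\left(\left(-227413\right) \left(- \frac{1}{25473}\right) + 189086 \left(- \frac{1}{180591}\right)\right) + \left(33 + 1188\right)} = \sqrt{\left(\frac{227413}{25473} - \frac{189086}{180591}\right) + 1221} = \sqrt{\frac{4028017045}{511132727} + 1221} = \sqrt{\frac{628121076712}{511132727}} = \frac{2 \sqrt{80263309706495188406}}{511132727}$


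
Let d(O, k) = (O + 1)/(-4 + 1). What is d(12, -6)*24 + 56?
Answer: -48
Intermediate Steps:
d(O, k) = -1/3 - O/3 (d(O, k) = (1 + O)/(-3) = (1 + O)*(-1/3) = -1/3 - O/3)
d(12, -6)*24 + 56 = (-1/3 - 1/3*12)*24 + 56 = (-1/3 - 4)*24 + 56 = -13/3*24 + 56 = -104 + 56 = -48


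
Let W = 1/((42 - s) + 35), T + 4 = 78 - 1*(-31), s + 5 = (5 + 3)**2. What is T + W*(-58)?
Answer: 916/9 ≈ 101.78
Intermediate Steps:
s = 59 (s = -5 + (5 + 3)**2 = -5 + 8**2 = -5 + 64 = 59)
T = 105 (T = -4 + (78 - 1*(-31)) = -4 + (78 + 31) = -4 + 109 = 105)
W = 1/18 (W = 1/((42 - 1*59) + 35) = 1/((42 - 59) + 35) = 1/(-17 + 35) = 1/18 ≈ 0.055556)
T + W*(-58) = 105 + (1/18)*(-58) = 105 - 29/9 = 916/9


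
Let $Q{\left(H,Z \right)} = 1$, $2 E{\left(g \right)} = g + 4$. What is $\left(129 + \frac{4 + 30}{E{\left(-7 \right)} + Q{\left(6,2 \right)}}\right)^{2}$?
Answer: $3721$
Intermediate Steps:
$E{\left(g \right)} = 2 + \frac{g}{2}$ ($E{\left(g \right)} = \frac{g + 4}{2} = \frac{4 + g}{2} = 2 + \frac{g}{2}$)
$\left(129 + \frac{4 + 30}{E{\left(-7 \right)} + Q{\left(6,2 \right)}}\right)^{2} = \left(129 + \frac{4 + 30}{\left(2 + \frac{1}{2} \left(-7\right)\right) + 1}\right)^{2} = \left(129 + \frac{34}{\left(2 - \frac{7}{2}\right) + 1}\right)^{2} = \left(129 + \frac{34}{- \frac{3}{2} + 1}\right)^{2} = \left(129 + \frac{34}{- \frac{1}{2}}\right)^{2} = \left(129 + 34 \left(-2\right)\right)^{2} = \left(129 - 68\right)^{2} = 61^{2} = 3721$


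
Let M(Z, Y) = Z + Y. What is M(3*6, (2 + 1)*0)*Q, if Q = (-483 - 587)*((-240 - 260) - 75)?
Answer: 11074500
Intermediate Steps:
Q = 615250 (Q = -1070*(-500 - 75) = -1070*(-575) = 615250)
M(Z, Y) = Y + Z
M(3*6, (2 + 1)*0)*Q = ((2 + 1)*0 + 3*6)*615250 = (3*0 + 18)*615250 = (0 + 18)*615250 = 18*615250 = 11074500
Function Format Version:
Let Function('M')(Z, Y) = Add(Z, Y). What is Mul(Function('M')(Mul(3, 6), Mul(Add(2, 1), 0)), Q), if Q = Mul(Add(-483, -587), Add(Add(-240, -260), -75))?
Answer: 11074500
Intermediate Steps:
Q = 615250 (Q = Mul(-1070, Add(-500, -75)) = Mul(-1070, -575) = 615250)
Function('M')(Z, Y) = Add(Y, Z)
Mul(Function('M')(Mul(3, 6), Mul(Add(2, 1), 0)), Q) = Mul(Add(Mul(Add(2, 1), 0), Mul(3, 6)), 615250) = Mul(Add(Mul(3, 0), 18), 615250) = Mul(Add(0, 18), 615250) = Mul(18, 615250) = 11074500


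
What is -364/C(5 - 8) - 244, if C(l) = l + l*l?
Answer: -914/3 ≈ -304.67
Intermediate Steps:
C(l) = l + l²
-364/C(5 - 8) - 244 = -364*1/((1 + (5 - 8))*(5 - 8)) - 244 = -364*(-1/(3*(1 - 3))) - 244 = -364/((-3*(-2))) - 244 = -364/6 - 244 = -364*⅙ - 244 = -182/3 - 244 = -914/3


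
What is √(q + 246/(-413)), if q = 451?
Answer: √76825021/413 ≈ 21.223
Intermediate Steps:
√(q + 246/(-413)) = √(451 + 246/(-413)) = √(451 + 246*(-1/413)) = √(451 - 246/413) = √(186017/413) = √76825021/413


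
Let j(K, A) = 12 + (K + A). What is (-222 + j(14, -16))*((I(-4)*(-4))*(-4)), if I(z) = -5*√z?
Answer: 33920*I ≈ 33920.0*I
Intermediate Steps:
j(K, A) = 12 + A + K (j(K, A) = 12 + (A + K) = 12 + A + K)
(-222 + j(14, -16))*((I(-4)*(-4))*(-4)) = (-222 + (12 - 16 + 14))*((-10*I*(-4))*(-4)) = (-222 + 10)*((-10*I*(-4))*(-4)) = -212*-10*I*(-4)*(-4) = -212*40*I*(-4) = -(-33920)*I = 33920*I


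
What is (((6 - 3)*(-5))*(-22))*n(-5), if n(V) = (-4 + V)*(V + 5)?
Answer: 0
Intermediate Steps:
n(V) = (-4 + V)*(5 + V)
(((6 - 3)*(-5))*(-22))*n(-5) = (((6 - 3)*(-5))*(-22))*(-20 - 5 + (-5)²) = ((3*(-5))*(-22))*(-20 - 5 + 25) = -15*(-22)*0 = 330*0 = 0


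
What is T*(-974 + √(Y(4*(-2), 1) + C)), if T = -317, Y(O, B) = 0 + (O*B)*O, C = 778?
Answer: 308758 - 317*√842 ≈ 2.9956e+5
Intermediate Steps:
Y(O, B) = B*O² (Y(O, B) = 0 + (B*O)*O = 0 + B*O² = B*O²)
T*(-974 + √(Y(4*(-2), 1) + C)) = -317*(-974 + √(1*(4*(-2))² + 778)) = -317*(-974 + √(1*(-8)² + 778)) = -317*(-974 + √(1*64 + 778)) = -317*(-974 + √(64 + 778)) = -317*(-974 + √842) = 308758 - 317*√842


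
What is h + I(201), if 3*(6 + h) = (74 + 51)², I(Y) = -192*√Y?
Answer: 15607/3 - 192*√201 ≈ 2480.3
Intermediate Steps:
h = 15607/3 (h = -6 + (74 + 51)²/3 = -6 + (⅓)*125² = -6 + (⅓)*15625 = -6 + 15625/3 = 15607/3 ≈ 5202.3)
h + I(201) = 15607/3 - 192*√201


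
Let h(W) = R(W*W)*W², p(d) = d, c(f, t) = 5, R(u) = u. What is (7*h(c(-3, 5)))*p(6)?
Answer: 26250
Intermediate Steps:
h(W) = W⁴ (h(W) = (W*W)*W² = W²*W² = W⁴)
(7*h(c(-3, 5)))*p(6) = (7*5⁴)*6 = (7*625)*6 = 4375*6 = 26250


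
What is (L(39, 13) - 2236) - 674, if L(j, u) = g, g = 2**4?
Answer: -2894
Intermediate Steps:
g = 16
L(j, u) = 16
(L(39, 13) - 2236) - 674 = (16 - 2236) - 674 = -2220 - 674 = -2894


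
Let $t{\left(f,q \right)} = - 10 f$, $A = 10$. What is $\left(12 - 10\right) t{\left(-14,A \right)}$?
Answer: $280$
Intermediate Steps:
$t{\left(f,q \right)} = - 10 f$
$\left(12 - 10\right) t{\left(-14,A \right)} = \left(12 - 10\right) \left(\left(-10\right) \left(-14\right)\right) = 2 \cdot 140 = 280$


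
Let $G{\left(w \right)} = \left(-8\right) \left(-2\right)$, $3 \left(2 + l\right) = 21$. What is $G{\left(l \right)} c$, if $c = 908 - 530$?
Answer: $6048$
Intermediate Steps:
$l = 5$ ($l = -2 + \frac{1}{3} \cdot 21 = -2 + 7 = 5$)
$G{\left(w \right)} = 16$
$c = 378$
$G{\left(l \right)} c = 16 \cdot 378 = 6048$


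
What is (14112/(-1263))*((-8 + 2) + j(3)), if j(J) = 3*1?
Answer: 14112/421 ≈ 33.520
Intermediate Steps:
j(J) = 3
(14112/(-1263))*((-8 + 2) + j(3)) = (14112/(-1263))*((-8 + 2) + 3) = (14112*(-1/1263))*(-6 + 3) = -4704/421*(-3) = 14112/421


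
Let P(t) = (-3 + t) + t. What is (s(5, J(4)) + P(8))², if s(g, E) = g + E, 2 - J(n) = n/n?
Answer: 361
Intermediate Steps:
J(n) = 1 (J(n) = 2 - n/n = 2 - 1*1 = 2 - 1 = 1)
P(t) = -3 + 2*t
s(g, E) = E + g
(s(5, J(4)) + P(8))² = ((1 + 5) + (-3 + 2*8))² = (6 + (-3 + 16))² = (6 + 13)² = 19² = 361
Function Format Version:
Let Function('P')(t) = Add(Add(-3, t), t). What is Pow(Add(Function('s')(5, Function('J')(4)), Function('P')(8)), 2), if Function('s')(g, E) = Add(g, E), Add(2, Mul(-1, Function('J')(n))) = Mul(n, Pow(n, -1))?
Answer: 361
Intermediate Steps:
Function('J')(n) = 1 (Function('J')(n) = Add(2, Mul(-1, Mul(n, Pow(n, -1)))) = Add(2, Mul(-1, 1)) = Add(2, -1) = 1)
Function('P')(t) = Add(-3, Mul(2, t))
Function('s')(g, E) = Add(E, g)
Pow(Add(Function('s')(5, Function('J')(4)), Function('P')(8)), 2) = Pow(Add(Add(1, 5), Add(-3, Mul(2, 8))), 2) = Pow(Add(6, Add(-3, 16)), 2) = Pow(Add(6, 13), 2) = Pow(19, 2) = 361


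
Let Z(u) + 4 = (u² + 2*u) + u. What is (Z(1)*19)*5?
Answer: 0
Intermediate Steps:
Z(u) = -4 + u² + 3*u (Z(u) = -4 + ((u² + 2*u) + u) = -4 + (u² + 3*u) = -4 + u² + 3*u)
(Z(1)*19)*5 = ((-4 + 1² + 3*1)*19)*5 = ((-4 + 1 + 3)*19)*5 = (0*19)*5 = 0*5 = 0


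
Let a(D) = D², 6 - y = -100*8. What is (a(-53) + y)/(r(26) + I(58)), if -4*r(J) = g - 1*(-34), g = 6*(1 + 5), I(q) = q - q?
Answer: -1446/7 ≈ -206.57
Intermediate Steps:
y = 806 (y = 6 - (-100)*8 = 6 - 1*(-800) = 6 + 800 = 806)
I(q) = 0
g = 36 (g = 6*6 = 36)
r(J) = -35/2 (r(J) = -(36 - 1*(-34))/4 = -(36 + 34)/4 = -¼*70 = -35/2)
(a(-53) + y)/(r(26) + I(58)) = ((-53)² + 806)/(-35/2 + 0) = (2809 + 806)/(-35/2) = 3615*(-2/35) = -1446/7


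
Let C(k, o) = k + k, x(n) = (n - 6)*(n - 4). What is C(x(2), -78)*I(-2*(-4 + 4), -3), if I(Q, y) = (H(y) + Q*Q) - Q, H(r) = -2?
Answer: -32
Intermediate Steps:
x(n) = (-6 + n)*(-4 + n)
C(k, o) = 2*k
I(Q, y) = -2 + Q² - Q (I(Q, y) = (-2 + Q*Q) - Q = (-2 + Q²) - Q = -2 + Q² - Q)
C(x(2), -78)*I(-2*(-4 + 4), -3) = (2*(24 + 2² - 10*2))*(-2 + (-2*(-4 + 4))² - (-2)*(-4 + 4)) = (2*(24 + 4 - 20))*(-2 + (-2*0)² - (-2)*0) = (2*8)*(-2 + 0² - 1*0) = 16*(-2 + 0 + 0) = 16*(-2) = -32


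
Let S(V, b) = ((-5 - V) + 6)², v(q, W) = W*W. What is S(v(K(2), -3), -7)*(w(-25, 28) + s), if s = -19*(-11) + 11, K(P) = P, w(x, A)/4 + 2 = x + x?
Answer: 768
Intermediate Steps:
w(x, A) = -8 + 8*x (w(x, A) = -8 + 4*(x + x) = -8 + 4*(2*x) = -8 + 8*x)
v(q, W) = W²
s = 220 (s = 209 + 11 = 220)
S(V, b) = (1 - V)²
S(v(K(2), -3), -7)*(w(-25, 28) + s) = (-1 + (-3)²)²*((-8 + 8*(-25)) + 220) = (-1 + 9)²*((-8 - 200) + 220) = 8²*(-208 + 220) = 64*12 = 768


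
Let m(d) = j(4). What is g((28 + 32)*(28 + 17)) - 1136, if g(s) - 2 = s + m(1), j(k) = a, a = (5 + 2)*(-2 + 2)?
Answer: 1566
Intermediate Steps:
a = 0 (a = 7*0 = 0)
j(k) = 0
m(d) = 0
g(s) = 2 + s (g(s) = 2 + (s + 0) = 2 + s)
g((28 + 32)*(28 + 17)) - 1136 = (2 + (28 + 32)*(28 + 17)) - 1136 = (2 + 60*45) - 1136 = (2 + 2700) - 1136 = 2702 - 1136 = 1566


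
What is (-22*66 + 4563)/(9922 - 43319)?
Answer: -3111/33397 ≈ -0.093152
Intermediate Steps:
(-22*66 + 4563)/(9922 - 43319) = (-1452 + 4563)/(-33397) = 3111*(-1/33397) = -3111/33397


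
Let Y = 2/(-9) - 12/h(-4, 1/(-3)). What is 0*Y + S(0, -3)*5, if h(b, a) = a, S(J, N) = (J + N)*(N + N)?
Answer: 90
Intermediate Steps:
S(J, N) = 2*N*(J + N) (S(J, N) = (J + N)*(2*N) = 2*N*(J + N))
Y = 322/9 (Y = 2/(-9) - 12/(1/(-3)) = 2*(-⅑) - 12/(-⅓) = -2/9 - 12*(-3) = -2/9 + 36 = 322/9 ≈ 35.778)
0*Y + S(0, -3)*5 = 0*(322/9) + (2*(-3)*(0 - 3))*5 = 0 + (2*(-3)*(-3))*5 = 0 + 18*5 = 0 + 90 = 90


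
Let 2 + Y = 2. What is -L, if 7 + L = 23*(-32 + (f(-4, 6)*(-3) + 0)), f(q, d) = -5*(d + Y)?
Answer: -1327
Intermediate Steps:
Y = 0 (Y = -2 + 2 = 0)
f(q, d) = -5*d (f(q, d) = -5*(d + 0) = -5*d)
L = 1327 (L = -7 + 23*(-32 + (-5*6*(-3) + 0)) = -7 + 23*(-32 + (-30*(-3) + 0)) = -7 + 23*(-32 + (90 + 0)) = -7 + 23*(-32 + 90) = -7 + 23*58 = -7 + 1334 = 1327)
-L = -1*1327 = -1327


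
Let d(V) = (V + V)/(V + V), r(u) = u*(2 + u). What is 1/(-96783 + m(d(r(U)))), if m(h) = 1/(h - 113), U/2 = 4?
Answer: -112/10839697 ≈ -1.0332e-5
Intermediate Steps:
U = 8 (U = 2*4 = 8)
d(V) = 1 (d(V) = (2*V)/((2*V)) = (2*V)*(1/(2*V)) = 1)
m(h) = 1/(-113 + h)
1/(-96783 + m(d(r(U)))) = 1/(-96783 + 1/(-113 + 1)) = 1/(-96783 + 1/(-112)) = 1/(-96783 - 1/112) = 1/(-10839697/112) = -112/10839697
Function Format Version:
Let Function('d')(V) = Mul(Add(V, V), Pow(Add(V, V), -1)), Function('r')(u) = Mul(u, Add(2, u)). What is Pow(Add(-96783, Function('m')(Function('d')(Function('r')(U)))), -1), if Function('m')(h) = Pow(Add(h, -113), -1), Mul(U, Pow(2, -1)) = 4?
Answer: Rational(-112, 10839697) ≈ -1.0332e-5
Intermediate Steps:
U = 8 (U = Mul(2, 4) = 8)
Function('d')(V) = 1 (Function('d')(V) = Mul(Mul(2, V), Pow(Mul(2, V), -1)) = Mul(Mul(2, V), Mul(Rational(1, 2), Pow(V, -1))) = 1)
Function('m')(h) = Pow(Add(-113, h), -1)
Pow(Add(-96783, Function('m')(Function('d')(Function('r')(U)))), -1) = Pow(Add(-96783, Pow(Add(-113, 1), -1)), -1) = Pow(Add(-96783, Pow(-112, -1)), -1) = Pow(Add(-96783, Rational(-1, 112)), -1) = Pow(Rational(-10839697, 112), -1) = Rational(-112, 10839697)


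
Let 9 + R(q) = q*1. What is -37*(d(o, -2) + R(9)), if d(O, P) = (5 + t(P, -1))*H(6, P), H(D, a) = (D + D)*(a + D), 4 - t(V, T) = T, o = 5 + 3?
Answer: -17760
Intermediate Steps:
R(q) = -9 + q (R(q) = -9 + q*1 = -9 + q)
o = 8
t(V, T) = 4 - T
H(D, a) = 2*D*(D + a) (H(D, a) = (2*D)*(D + a) = 2*D*(D + a))
d(O, P) = 720 + 120*P (d(O, P) = (5 + (4 - 1*(-1)))*(2*6*(6 + P)) = (5 + (4 + 1))*(72 + 12*P) = (5 + 5)*(72 + 12*P) = 10*(72 + 12*P) = 720 + 120*P)
-37*(d(o, -2) + R(9)) = -37*((720 + 120*(-2)) + (-9 + 9)) = -37*((720 - 240) + 0) = -37*(480 + 0) = -37*480 = -17760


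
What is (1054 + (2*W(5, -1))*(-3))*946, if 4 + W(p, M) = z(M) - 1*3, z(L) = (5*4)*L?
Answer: 1150336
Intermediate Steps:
z(L) = 20*L
W(p, M) = -7 + 20*M (W(p, M) = -4 + (20*M - 1*3) = -4 + (20*M - 3) = -4 + (-3 + 20*M) = -7 + 20*M)
(1054 + (2*W(5, -1))*(-3))*946 = (1054 + (2*(-7 + 20*(-1)))*(-3))*946 = (1054 + (2*(-7 - 20))*(-3))*946 = (1054 + (2*(-27))*(-3))*946 = (1054 - 54*(-3))*946 = (1054 + 162)*946 = 1216*946 = 1150336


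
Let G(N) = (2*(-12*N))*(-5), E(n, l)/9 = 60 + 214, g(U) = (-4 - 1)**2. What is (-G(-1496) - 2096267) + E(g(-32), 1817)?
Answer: -1914281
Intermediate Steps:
g(U) = 25 (g(U) = (-5)**2 = 25)
E(n, l) = 2466 (E(n, l) = 9*(60 + 214) = 9*274 = 2466)
G(N) = 120*N (G(N) = -24*N*(-5) = 120*N)
(-G(-1496) - 2096267) + E(g(-32), 1817) = (-120*(-1496) - 2096267) + 2466 = (-1*(-179520) - 2096267) + 2466 = (179520 - 2096267) + 2466 = -1916747 + 2466 = -1914281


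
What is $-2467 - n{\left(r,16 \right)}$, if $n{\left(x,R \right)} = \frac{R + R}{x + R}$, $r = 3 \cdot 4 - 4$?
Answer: $- \frac{7405}{3} \approx -2468.3$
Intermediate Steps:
$r = 8$ ($r = 12 - 4 = 8$)
$n{\left(x,R \right)} = \frac{2 R}{R + x}$
$-2467 - n{\left(r,16 \right)} = -2467 - 2 \cdot 16 \frac{1}{16 + 8} = -2467 - 2 \cdot 16 \cdot \frac{1}{24} = -2467 - \frac{4}{3} = - \frac{7405}{3}$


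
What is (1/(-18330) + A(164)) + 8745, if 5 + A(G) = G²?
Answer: 653207879/18330 ≈ 35636.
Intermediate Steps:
A(G) = -5 + G²
(1/(-18330) + A(164)) + 8745 = (1/(-18330) + (-5 + 164²)) + 8745 = (-1/18330 + (-5 + 26896)) + 8745 = (-1/18330 + 26891) + 8745 = 492912029/18330 + 8745 = 653207879/18330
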